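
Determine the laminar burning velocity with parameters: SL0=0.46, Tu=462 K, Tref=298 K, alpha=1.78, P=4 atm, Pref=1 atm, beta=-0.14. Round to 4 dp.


SL = SL0 * (Tu/Tref)^alpha * (P/Pref)^beta
T ratio = 462/298 = 1.55033557
(T ratio)^alpha = 1.55033557^1.78 = 2.182518
(P/Pref)^beta = 4^(-0.14) = 0.823591
SL = 0.46 * 2.182518 * 0.823591 = 0.8269 m/s


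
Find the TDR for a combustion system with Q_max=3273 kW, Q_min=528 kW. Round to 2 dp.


TDR = Q_max / Q_min
TDR = 3273 / 528 = 6.20


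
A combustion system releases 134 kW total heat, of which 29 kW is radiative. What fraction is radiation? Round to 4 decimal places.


f_rad = Q_rad / Q_total
f_rad = 29 / 134 = 0.2164


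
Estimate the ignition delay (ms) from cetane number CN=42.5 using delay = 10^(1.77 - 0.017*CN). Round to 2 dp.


delay = 10^(1.77 - 0.017*CN)
Exponent = 1.77 - 0.017*42.5 = 1.0475
delay = 10^1.0475 = 11.16 ms


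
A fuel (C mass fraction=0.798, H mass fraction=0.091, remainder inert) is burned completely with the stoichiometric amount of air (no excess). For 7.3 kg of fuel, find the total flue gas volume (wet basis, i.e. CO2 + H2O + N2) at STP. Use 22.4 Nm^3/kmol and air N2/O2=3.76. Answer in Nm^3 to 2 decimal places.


Per kg fuel: CO2 = (C/12 kmol)*22.4 = (0.798/12)*22.4 = 1.48960 Nm^3
Per kg fuel: H2O = (H/2 kmol)*22.4 = (0.091/2)*22.4 = 1.01920 Nm^3
O2 needed per kg fuel = C/12 + H/4 = 0.798/12 + 0.091/4 = 0.08925000 kmol
Per kg fuel: N2 = O2*3.76*22.4 = 0.08925000*3.76*22.4 = 7.51699 Nm^3
Total per kg = 1.48960 + 1.01920 + 7.51699 = 10.02579 Nm^3
Total = 10.02579 * 7.3 = 73.19 Nm^3


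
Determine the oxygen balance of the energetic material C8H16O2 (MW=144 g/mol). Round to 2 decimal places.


OB = -1600 * (2C + H/2 - O) / MW
Inner = 2*8 + 16/2 - 2 = 22.00
OB = -1600 * 22.00 / 144 = -244.44%


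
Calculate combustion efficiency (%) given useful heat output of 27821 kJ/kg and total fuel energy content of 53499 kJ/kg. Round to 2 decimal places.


Efficiency = (Q_useful / Q_fuel) * 100
Efficiency = (27821 / 53499) * 100
Efficiency = 0.5200 * 100 = 52.00%


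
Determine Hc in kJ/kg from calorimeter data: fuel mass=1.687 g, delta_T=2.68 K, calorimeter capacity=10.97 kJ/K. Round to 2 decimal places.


Hc = C_cal * delta_T / m_fuel
Q_released = 10.97 * 2.68 = 29.3996 kJ
m_fuel = 1.687 g = 1.687/1000 kg = 0.001687 kg
Hc = 29.3996 / 0.001687 = 17427.15 kJ/kg


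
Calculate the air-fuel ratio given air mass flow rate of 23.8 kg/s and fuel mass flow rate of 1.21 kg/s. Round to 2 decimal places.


AFR = m_air / m_fuel
AFR = 23.8 / 1.21 = 19.67


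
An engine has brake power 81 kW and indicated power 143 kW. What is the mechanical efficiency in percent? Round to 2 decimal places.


eta_mech = (BP / IP) * 100
Ratio = 81 / 143 = 0.5664
eta_mech = 0.5664 * 100 = 56.64%


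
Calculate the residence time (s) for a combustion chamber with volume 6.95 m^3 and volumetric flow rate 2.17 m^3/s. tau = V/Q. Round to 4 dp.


tau = V / Q_flow
tau = 6.95 / 2.17 = 3.2028 s


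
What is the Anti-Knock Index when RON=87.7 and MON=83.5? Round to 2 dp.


AKI = (RON + MON) / 2
AKI = (87.7 + 83.5) / 2
AKI = 171.2 / 2 = 85.60


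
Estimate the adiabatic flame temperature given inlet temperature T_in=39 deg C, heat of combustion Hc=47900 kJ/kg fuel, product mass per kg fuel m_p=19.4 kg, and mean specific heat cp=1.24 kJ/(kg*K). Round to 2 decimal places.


T_ad = T_in + Hc / (m_p * cp)
Denominator = 19.4 * 1.24 = 24.0560
Temperature rise = 47900 / 24.0560 = 1991.19 K
T_ad = 39 + 1991.19 = 2030.19 deg C


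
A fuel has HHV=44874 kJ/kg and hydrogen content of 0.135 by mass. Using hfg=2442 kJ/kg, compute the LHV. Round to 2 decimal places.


LHV = HHV - hfg * 9 * H
Water correction = 2442 * 9 * 0.135 = 2967.030 kJ/kg
LHV = 44874 - 2967.030 = 41906.97 kJ/kg


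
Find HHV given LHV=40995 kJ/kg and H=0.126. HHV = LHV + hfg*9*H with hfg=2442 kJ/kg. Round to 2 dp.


HHV = LHV + hfg * 9 * H
Water addition = 2442 * 9 * 0.126 = 2769.228 kJ/kg
HHV = 40995 + 2769.228 = 43764.23 kJ/kg


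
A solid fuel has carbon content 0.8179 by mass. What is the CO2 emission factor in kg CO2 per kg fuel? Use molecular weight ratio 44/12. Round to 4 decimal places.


EF = C_frac * (M_CO2 / M_C)
EF = 0.8179 * (44/12)
EF = 0.8179 * 3.666667 = 2.9990 kg_CO2/kg_fuel


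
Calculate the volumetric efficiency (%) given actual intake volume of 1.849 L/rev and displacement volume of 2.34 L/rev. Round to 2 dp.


eta_v = (V_actual / V_disp) * 100
Ratio = 1.849 / 2.34 = 0.7902
eta_v = 0.7902 * 100 = 79.02%


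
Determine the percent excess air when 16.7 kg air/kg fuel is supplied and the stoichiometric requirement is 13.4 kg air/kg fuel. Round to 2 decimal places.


Excess air = actual - stoichiometric = 16.7 - 13.4 = 3.30 kg/kg fuel
Excess air % = (excess / stoich) * 100 = (3.30 / 13.4) * 100 = 24.63%


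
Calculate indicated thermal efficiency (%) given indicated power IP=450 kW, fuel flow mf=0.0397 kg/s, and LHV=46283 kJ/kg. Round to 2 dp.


eta_ith = (IP / (mf * LHV)) * 100
Denominator = 0.0397 * 46283 = 1837.4351 kW
eta_ith = (450 / 1837.4351) * 100 = 24.49%


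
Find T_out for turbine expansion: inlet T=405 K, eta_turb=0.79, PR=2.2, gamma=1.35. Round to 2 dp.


T_out = T_in * (1 - eta * (1 - PR^(-(gamma-1)/gamma)))
Exponent = -(1.35-1)/1.35 = -0.25925926
PR^exp = 2.2^(-0.25925926) = 0.81512413
Factor = 1 - 0.79*(1 - 0.81512413) = 0.85394806
T_out = 405 * 0.85394806 = 345.85 K


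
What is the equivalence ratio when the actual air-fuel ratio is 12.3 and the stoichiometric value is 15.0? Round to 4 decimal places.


phi = AFR_stoich / AFR_actual
phi = 15.0 / 12.3 = 1.2195


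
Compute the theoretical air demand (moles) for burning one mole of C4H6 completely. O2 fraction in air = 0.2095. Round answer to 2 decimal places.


Balanced combustion: C4H6 + 5.5 O2 -> 4 CO2 + 3 H2O
O2 needed = C + H/4 = 4 + 6/4 = 5.50 moles
Air moles = O2 / 0.2095 = 5.50 / 0.2095 = 26.25 moles air


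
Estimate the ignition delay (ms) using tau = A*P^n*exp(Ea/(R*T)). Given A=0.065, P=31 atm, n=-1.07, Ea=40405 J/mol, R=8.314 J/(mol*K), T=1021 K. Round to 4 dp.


tau = A * P^n * exp(Ea/(R*T))
P^n = 31^(-1.07) = 0.02536547
Ea/(R*T) = 40405/(8.314*1021) = 4.759917
exp(Ea/(R*T)) = 116.736197
tau = 0.065 * 0.02536547 * 116.736197 = 0.1925 ms


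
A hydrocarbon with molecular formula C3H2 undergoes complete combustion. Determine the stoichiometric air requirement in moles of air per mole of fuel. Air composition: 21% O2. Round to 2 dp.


Balanced combustion: C3H2 + 3.5 O2 -> 3 CO2 + 1 H2O
O2 needed = C + H/4 = 3 + 2/4 = 3.50 moles
Air moles = O2 / 0.21 = 3.50 / 0.21 = 16.67 moles air


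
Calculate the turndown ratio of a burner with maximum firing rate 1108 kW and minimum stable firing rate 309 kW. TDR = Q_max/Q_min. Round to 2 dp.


TDR = Q_max / Q_min
TDR = 1108 / 309 = 3.59


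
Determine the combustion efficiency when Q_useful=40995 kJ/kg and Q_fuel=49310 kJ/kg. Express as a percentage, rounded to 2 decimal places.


Efficiency = (Q_useful / Q_fuel) * 100
Efficiency = (40995 / 49310) * 100
Efficiency = 0.8314 * 100 = 83.14%


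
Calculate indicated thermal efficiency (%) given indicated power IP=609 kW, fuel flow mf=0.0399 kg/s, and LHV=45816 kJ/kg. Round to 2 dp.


eta_ith = (IP / (mf * LHV)) * 100
Denominator = 0.0399 * 45816 = 1828.0584 kW
eta_ith = (609 / 1828.0584) * 100 = 33.31%


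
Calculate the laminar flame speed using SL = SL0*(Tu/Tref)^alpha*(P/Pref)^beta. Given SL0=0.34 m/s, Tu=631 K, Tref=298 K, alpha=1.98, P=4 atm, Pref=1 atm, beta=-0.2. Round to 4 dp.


SL = SL0 * (Tu/Tref)^alpha * (P/Pref)^beta
T ratio = 631/298 = 2.11744966
(T ratio)^alpha = 2.11744966^1.98 = 4.416822
(P/Pref)^beta = 4^(-0.2) = 0.757858
SL = 0.34 * 4.416822 * 0.757858 = 1.1381 m/s


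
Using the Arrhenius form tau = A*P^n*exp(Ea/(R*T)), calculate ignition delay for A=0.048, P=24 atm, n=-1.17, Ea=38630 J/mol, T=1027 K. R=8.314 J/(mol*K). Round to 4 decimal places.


tau = A * P^n * exp(Ea/(R*T))
P^n = 24^(-1.17) = 0.02427464
Ea/(R*T) = 38630/(8.314*1027) = 4.524226
exp(Ea/(R*T)) = 92.224471
tau = 0.048 * 0.02427464 * 92.224471 = 0.1075 ms


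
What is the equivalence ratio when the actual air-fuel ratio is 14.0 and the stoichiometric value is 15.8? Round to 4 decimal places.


phi = AFR_stoich / AFR_actual
phi = 15.8 / 14.0 = 1.1286


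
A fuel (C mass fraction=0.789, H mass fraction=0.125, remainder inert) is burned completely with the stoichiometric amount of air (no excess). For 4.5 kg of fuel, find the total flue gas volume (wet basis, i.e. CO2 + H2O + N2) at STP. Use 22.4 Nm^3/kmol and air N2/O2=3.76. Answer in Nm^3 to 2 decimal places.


Per kg fuel: CO2 = (C/12 kmol)*22.4 = (0.789/12)*22.4 = 1.47280 Nm^3
Per kg fuel: H2O = (H/2 kmol)*22.4 = (0.125/2)*22.4 = 1.40000 Nm^3
O2 needed per kg fuel = C/12 + H/4 = 0.789/12 + 0.125/4 = 0.09700000 kmol
Per kg fuel: N2 = O2*3.76*22.4 = 0.09700000*3.76*22.4 = 8.16973 Nm^3
Total per kg = 1.47280 + 1.40000 + 8.16973 = 11.04253 Nm^3
Total = 11.04253 * 4.5 = 49.69 Nm^3


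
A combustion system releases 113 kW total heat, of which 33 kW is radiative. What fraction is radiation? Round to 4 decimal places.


f_rad = Q_rad / Q_total
f_rad = 33 / 113 = 0.2920


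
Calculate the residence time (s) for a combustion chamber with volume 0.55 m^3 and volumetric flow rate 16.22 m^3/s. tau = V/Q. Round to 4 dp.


tau = V / Q_flow
tau = 0.55 / 16.22 = 0.0339 s


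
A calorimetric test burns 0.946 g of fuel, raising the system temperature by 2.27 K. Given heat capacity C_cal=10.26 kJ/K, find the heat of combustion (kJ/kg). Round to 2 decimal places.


Hc = C_cal * delta_T / m_fuel
Q_released = 10.26 * 2.27 = 23.2902 kJ
m_fuel = 0.946 g = 0.946/1000 kg = 0.000946 kg
Hc = 23.2902 / 0.000946 = 24619.66 kJ/kg


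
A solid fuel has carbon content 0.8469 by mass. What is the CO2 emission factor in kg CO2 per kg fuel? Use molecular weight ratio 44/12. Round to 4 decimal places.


EF = C_frac * (M_CO2 / M_C)
EF = 0.8469 * (44/12)
EF = 0.8469 * 3.666667 = 3.1053 kg_CO2/kg_fuel


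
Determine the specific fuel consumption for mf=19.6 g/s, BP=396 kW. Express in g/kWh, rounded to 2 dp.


SFC = (mf / BP) * 3600
Rate = 19.6 / 396 = 0.049495 g/(s*kW)
SFC = 0.049495 * 3600 = 178.18 g/kWh


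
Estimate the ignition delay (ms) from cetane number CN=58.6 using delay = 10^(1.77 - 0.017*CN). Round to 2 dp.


delay = 10^(1.77 - 0.017*CN)
Exponent = 1.77 - 0.017*58.6 = 0.7738
delay = 10^0.7738 = 5.94 ms


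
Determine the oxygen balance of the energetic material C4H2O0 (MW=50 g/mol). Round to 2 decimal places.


OB = -1600 * (2C + H/2 - O) / MW
Inner = 2*4 + 2/2 - 0 = 9.00
OB = -1600 * 9.00 / 50 = -288.00%


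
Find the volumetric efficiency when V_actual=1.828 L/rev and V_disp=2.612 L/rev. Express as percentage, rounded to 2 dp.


eta_v = (V_actual / V_disp) * 100
Ratio = 1.828 / 2.612 = 0.6998
eta_v = 0.6998 * 100 = 69.98%


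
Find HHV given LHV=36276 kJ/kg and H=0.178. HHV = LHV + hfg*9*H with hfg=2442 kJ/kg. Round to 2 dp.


HHV = LHV + hfg * 9 * H
Water addition = 2442 * 9 * 0.178 = 3912.084 kJ/kg
HHV = 36276 + 3912.084 = 40188.08 kJ/kg


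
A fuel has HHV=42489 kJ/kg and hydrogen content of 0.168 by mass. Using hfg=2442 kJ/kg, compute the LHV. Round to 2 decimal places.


LHV = HHV - hfg * 9 * H
Water correction = 2442 * 9 * 0.168 = 3692.304 kJ/kg
LHV = 42489 - 3692.304 = 38796.70 kJ/kg


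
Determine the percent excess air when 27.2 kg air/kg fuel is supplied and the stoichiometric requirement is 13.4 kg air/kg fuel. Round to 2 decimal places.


Excess air = actual - stoichiometric = 27.2 - 13.4 = 13.80 kg/kg fuel
Excess air % = (excess / stoich) * 100 = (13.80 / 13.4) * 100 = 102.99%


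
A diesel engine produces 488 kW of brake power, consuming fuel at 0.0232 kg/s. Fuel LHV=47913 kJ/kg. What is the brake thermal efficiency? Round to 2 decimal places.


eta_BTE = (BP / (mf * LHV)) * 100
Denominator = 0.0232 * 47913 = 1111.5816 kW
eta_BTE = (488 / 1111.5816) * 100 = 43.90%


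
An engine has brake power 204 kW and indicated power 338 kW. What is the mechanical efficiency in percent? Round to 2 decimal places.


eta_mech = (BP / IP) * 100
Ratio = 204 / 338 = 0.6036
eta_mech = 0.6036 * 100 = 60.36%


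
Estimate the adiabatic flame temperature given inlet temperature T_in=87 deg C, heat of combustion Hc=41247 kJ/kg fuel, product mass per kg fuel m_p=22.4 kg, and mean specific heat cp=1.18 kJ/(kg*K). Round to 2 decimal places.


T_ad = T_in + Hc / (m_p * cp)
Denominator = 22.4 * 1.18 = 26.4320
Temperature rise = 41247 / 26.4320 = 1560.49 K
T_ad = 87 + 1560.49 = 1647.49 deg C


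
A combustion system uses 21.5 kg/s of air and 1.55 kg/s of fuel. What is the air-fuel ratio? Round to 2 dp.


AFR = m_air / m_fuel
AFR = 21.5 / 1.55 = 13.87


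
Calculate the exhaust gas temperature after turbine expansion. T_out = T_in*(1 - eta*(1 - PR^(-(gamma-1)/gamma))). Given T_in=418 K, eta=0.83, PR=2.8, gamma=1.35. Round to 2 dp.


T_out = T_in * (1 - eta * (1 - PR^(-(gamma-1)/gamma)))
Exponent = -(1.35-1)/1.35 = -0.25925926
PR^exp = 2.8^(-0.25925926) = 0.76572026
Factor = 1 - 0.83*(1 - 0.76572026) = 0.80554782
T_out = 418 * 0.80554782 = 336.72 K


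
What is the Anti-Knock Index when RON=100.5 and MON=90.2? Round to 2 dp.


AKI = (RON + MON) / 2
AKI = (100.5 + 90.2) / 2
AKI = 190.7 / 2 = 95.35


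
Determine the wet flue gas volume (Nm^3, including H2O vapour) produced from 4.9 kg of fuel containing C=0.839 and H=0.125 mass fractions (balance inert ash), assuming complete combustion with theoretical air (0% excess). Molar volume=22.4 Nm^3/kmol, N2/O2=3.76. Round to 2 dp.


Per kg fuel: CO2 = (C/12 kmol)*22.4 = (0.839/12)*22.4 = 1.56613 Nm^3
Per kg fuel: H2O = (H/2 kmol)*22.4 = (0.125/2)*22.4 = 1.40000 Nm^3
O2 needed per kg fuel = C/12 + H/4 = 0.839/12 + 0.125/4 = 0.10116667 kmol
Per kg fuel: N2 = O2*3.76*22.4 = 0.10116667*3.76*22.4 = 8.52066 Nm^3
Total per kg = 1.56613 + 1.40000 + 8.52066 = 11.48679 Nm^3
Total = 11.48679 * 4.9 = 56.29 Nm^3


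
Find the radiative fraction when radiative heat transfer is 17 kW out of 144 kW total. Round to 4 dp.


f_rad = Q_rad / Q_total
f_rad = 17 / 144 = 0.1181


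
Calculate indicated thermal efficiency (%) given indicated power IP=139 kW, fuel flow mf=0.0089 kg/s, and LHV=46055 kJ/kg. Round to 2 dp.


eta_ith = (IP / (mf * LHV)) * 100
Denominator = 0.0089 * 46055 = 409.8895 kW
eta_ith = (139 / 409.8895) * 100 = 33.91%


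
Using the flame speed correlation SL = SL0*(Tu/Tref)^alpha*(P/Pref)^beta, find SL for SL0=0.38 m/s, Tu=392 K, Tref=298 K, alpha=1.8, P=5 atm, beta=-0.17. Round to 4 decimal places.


SL = SL0 * (Tu/Tref)^alpha * (P/Pref)^beta
T ratio = 392/298 = 1.31543624
(T ratio)^alpha = 1.31543624^1.8 = 1.638044
(P/Pref)^beta = 5^(-0.17) = 0.760633
SL = 0.38 * 1.638044 * 0.760633 = 0.4735 m/s


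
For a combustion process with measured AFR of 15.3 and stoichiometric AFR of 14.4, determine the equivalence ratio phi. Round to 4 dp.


phi = AFR_stoich / AFR_actual
phi = 14.4 / 15.3 = 0.9412


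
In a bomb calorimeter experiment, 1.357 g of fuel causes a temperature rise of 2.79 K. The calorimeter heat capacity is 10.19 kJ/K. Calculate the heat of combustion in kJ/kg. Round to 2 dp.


Hc = C_cal * delta_T / m_fuel
Q_released = 10.19 * 2.79 = 28.4301 kJ
m_fuel = 1.357 g = 1.357/1000 kg = 0.001357 kg
Hc = 28.4301 / 0.001357 = 20950.70 kJ/kg


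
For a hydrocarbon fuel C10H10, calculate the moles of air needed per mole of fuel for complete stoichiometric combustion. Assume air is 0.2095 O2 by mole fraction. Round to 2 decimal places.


Balanced combustion: C10H10 + 12.5 O2 -> 10 CO2 + 5 H2O
O2 needed = C + H/4 = 10 + 10/4 = 12.50 moles
Air moles = O2 / 0.2095 = 12.50 / 0.2095 = 59.67 moles air


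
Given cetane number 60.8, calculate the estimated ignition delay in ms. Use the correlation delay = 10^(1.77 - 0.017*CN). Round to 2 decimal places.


delay = 10^(1.77 - 0.017*CN)
Exponent = 1.77 - 0.017*60.8 = 0.7364
delay = 10^0.7364 = 5.45 ms


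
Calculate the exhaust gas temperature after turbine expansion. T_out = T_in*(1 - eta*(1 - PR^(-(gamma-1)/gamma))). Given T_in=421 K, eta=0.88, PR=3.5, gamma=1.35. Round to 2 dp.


T_out = T_in * (1 - eta * (1 - PR^(-(gamma-1)/gamma)))
Exponent = -(1.35-1)/1.35 = -0.25925926
PR^exp = 3.5^(-0.25925926) = 0.72267881
Factor = 1 - 0.88*(1 - 0.72267881) = 0.75595735
T_out = 421 * 0.75595735 = 318.26 K


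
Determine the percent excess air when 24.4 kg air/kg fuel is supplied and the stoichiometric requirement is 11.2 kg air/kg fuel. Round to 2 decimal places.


Excess air = actual - stoichiometric = 24.4 - 11.2 = 13.20 kg/kg fuel
Excess air % = (excess / stoich) * 100 = (13.20 / 11.2) * 100 = 117.86%


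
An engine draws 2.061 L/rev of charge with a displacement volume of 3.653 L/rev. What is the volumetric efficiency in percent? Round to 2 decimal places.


eta_v = (V_actual / V_disp) * 100
Ratio = 2.061 / 3.653 = 0.5642
eta_v = 0.5642 * 100 = 56.42%


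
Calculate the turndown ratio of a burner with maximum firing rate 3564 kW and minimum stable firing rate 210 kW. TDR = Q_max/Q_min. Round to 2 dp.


TDR = Q_max / Q_min
TDR = 3564 / 210 = 16.97


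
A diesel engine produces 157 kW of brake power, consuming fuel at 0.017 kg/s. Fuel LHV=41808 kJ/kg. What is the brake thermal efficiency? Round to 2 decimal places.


eta_BTE = (BP / (mf * LHV)) * 100
Denominator = 0.017 * 41808 = 710.7360 kW
eta_BTE = (157 / 710.7360) * 100 = 22.09%


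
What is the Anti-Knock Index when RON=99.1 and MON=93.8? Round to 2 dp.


AKI = (RON + MON) / 2
AKI = (99.1 + 93.8) / 2
AKI = 192.9 / 2 = 96.45


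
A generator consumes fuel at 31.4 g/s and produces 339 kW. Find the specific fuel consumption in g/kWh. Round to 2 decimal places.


SFC = (mf / BP) * 3600
Rate = 31.4 / 339 = 0.092625 g/(s*kW)
SFC = 0.092625 * 3600 = 333.45 g/kWh


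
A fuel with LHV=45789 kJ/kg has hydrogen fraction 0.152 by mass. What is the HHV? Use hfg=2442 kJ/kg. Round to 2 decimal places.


HHV = LHV + hfg * 9 * H
Water addition = 2442 * 9 * 0.152 = 3340.656 kJ/kg
HHV = 45789 + 3340.656 = 49129.66 kJ/kg


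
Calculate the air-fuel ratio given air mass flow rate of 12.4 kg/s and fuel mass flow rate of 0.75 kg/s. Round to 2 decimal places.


AFR = m_air / m_fuel
AFR = 12.4 / 0.75 = 16.53


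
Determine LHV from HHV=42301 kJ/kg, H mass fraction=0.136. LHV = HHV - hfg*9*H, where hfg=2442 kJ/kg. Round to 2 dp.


LHV = HHV - hfg * 9 * H
Water correction = 2442 * 9 * 0.136 = 2989.008 kJ/kg
LHV = 42301 - 2989.008 = 39311.99 kJ/kg


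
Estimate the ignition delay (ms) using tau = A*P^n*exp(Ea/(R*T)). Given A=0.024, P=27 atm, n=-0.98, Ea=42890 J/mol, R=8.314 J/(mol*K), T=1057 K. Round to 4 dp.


tau = A * P^n * exp(Ea/(R*T))
P^n = 27^(-0.98) = 0.03956066
Ea/(R*T) = 42890/(8.314*1057) = 4.880576
exp(Ea/(R*T)) = 131.706444
tau = 0.024 * 0.03956066 * 131.706444 = 0.1250 ms


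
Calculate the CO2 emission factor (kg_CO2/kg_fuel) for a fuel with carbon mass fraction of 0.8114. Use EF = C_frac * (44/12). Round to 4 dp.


EF = C_frac * (M_CO2 / M_C)
EF = 0.8114 * (44/12)
EF = 0.8114 * 3.666667 = 2.9751 kg_CO2/kg_fuel


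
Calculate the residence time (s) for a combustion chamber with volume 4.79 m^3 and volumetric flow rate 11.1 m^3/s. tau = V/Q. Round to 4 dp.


tau = V / Q_flow
tau = 4.79 / 11.1 = 0.4315 s


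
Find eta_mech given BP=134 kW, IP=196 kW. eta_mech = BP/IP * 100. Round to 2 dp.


eta_mech = (BP / IP) * 100
Ratio = 134 / 196 = 0.6837
eta_mech = 0.6837 * 100 = 68.37%


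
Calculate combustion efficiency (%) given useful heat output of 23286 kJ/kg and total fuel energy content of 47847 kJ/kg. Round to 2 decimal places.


Efficiency = (Q_useful / Q_fuel) * 100
Efficiency = (23286 / 47847) * 100
Efficiency = 0.4867 * 100 = 48.67%


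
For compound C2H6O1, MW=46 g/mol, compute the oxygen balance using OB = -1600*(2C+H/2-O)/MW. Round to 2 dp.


OB = -1600 * (2C + H/2 - O) / MW
Inner = 2*2 + 6/2 - 1 = 6.00
OB = -1600 * 6.00 / 46 = -208.70%


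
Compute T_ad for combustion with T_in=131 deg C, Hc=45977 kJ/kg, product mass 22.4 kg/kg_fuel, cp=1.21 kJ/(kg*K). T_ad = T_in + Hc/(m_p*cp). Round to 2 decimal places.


T_ad = T_in + Hc / (m_p * cp)
Denominator = 22.4 * 1.21 = 27.1040
Temperature rise = 45977 / 27.1040 = 1696.32 K
T_ad = 131 + 1696.32 = 1827.32 deg C


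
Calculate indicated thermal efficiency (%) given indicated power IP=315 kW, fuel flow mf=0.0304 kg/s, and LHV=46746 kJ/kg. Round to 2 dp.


eta_ith = (IP / (mf * LHV)) * 100
Denominator = 0.0304 * 46746 = 1421.0784 kW
eta_ith = (315 / 1421.0784) * 100 = 22.17%


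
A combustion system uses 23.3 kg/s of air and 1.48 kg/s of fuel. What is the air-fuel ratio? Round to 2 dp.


AFR = m_air / m_fuel
AFR = 23.3 / 1.48 = 15.74


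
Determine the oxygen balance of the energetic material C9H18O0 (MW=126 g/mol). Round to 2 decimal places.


OB = -1600 * (2C + H/2 - O) / MW
Inner = 2*9 + 18/2 - 0 = 27.00
OB = -1600 * 27.00 / 126 = -342.86%


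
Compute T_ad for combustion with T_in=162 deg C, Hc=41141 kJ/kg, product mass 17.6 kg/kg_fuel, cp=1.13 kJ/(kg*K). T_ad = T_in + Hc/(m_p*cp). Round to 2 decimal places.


T_ad = T_in + Hc / (m_p * cp)
Denominator = 17.6 * 1.13 = 19.8880
Temperature rise = 41141 / 19.8880 = 2068.63 K
T_ad = 162 + 2068.63 = 2230.63 deg C


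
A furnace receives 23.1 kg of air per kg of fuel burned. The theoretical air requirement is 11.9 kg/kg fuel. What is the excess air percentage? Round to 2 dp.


Excess air = actual - stoichiometric = 23.1 - 11.9 = 11.20 kg/kg fuel
Excess air % = (excess / stoich) * 100 = (11.20 / 11.9) * 100 = 94.12%


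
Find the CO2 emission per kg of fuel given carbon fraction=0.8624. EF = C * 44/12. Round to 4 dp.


EF = C_frac * (M_CO2 / M_C)
EF = 0.8624 * (44/12)
EF = 0.8624 * 3.666667 = 3.1621 kg_CO2/kg_fuel


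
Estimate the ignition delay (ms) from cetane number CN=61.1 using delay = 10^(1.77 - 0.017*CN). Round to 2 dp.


delay = 10^(1.77 - 0.017*CN)
Exponent = 1.77 - 0.017*61.1 = 0.7313
delay = 10^0.7313 = 5.39 ms


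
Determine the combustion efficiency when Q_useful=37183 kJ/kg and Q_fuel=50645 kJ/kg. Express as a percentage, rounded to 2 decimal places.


Efficiency = (Q_useful / Q_fuel) * 100
Efficiency = (37183 / 50645) * 100
Efficiency = 0.7342 * 100 = 73.42%


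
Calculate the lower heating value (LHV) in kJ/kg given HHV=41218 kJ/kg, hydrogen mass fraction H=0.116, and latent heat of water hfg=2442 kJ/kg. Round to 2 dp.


LHV = HHV - hfg * 9 * H
Water correction = 2442 * 9 * 0.116 = 2549.448 kJ/kg
LHV = 41218 - 2549.448 = 38668.55 kJ/kg


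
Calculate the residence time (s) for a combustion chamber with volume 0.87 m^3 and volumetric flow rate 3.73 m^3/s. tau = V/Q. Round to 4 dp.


tau = V / Q_flow
tau = 0.87 / 3.73 = 0.2332 s


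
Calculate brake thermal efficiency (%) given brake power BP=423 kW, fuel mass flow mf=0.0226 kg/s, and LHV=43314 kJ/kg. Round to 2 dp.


eta_BTE = (BP / (mf * LHV)) * 100
Denominator = 0.0226 * 43314 = 978.8964 kW
eta_BTE = (423 / 978.8964) * 100 = 43.21%


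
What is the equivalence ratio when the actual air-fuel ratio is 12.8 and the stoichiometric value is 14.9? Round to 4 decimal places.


phi = AFR_stoich / AFR_actual
phi = 14.9 / 12.8 = 1.1641


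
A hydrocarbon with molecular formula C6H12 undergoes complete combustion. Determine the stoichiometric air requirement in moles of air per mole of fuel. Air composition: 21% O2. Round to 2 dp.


Balanced combustion: C6H12 + 9 O2 -> 6 CO2 + 6 H2O
O2 needed = C + H/4 = 6 + 12/4 = 9.00 moles
Air moles = O2 / 0.21 = 9.00 / 0.21 = 42.86 moles air


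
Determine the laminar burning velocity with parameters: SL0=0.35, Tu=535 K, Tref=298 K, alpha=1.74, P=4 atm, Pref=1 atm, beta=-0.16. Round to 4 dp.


SL = SL0 * (Tu/Tref)^alpha * (P/Pref)^beta
T ratio = 535/298 = 1.79530201
(T ratio)^alpha = 1.79530201^1.74 = 2.768212
(P/Pref)^beta = 4^(-0.16) = 0.801070
SL = 0.35 * 2.768212 * 0.801070 = 0.7761 m/s


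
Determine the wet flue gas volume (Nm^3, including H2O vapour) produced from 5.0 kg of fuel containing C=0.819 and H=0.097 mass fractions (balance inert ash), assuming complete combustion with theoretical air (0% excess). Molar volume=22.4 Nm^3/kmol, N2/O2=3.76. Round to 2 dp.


Per kg fuel: CO2 = (C/12 kmol)*22.4 = (0.819/12)*22.4 = 1.52880 Nm^3
Per kg fuel: H2O = (H/2 kmol)*22.4 = (0.097/2)*22.4 = 1.08640 Nm^3
O2 needed per kg fuel = C/12 + H/4 = 0.819/12 + 0.097/4 = 0.09250000 kmol
Per kg fuel: N2 = O2*3.76*22.4 = 0.09250000*3.76*22.4 = 7.79072 Nm^3
Total per kg = 1.52880 + 1.08640 + 7.79072 = 10.40592 Nm^3
Total = 10.40592 * 5.0 = 52.03 Nm^3


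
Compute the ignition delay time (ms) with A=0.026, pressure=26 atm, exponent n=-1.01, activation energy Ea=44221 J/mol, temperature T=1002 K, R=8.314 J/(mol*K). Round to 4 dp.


tau = A * P^n * exp(Ea/(R*T))
P^n = 26^(-1.01) = 0.03722862
Ea/(R*T) = 44221/(8.314*1002) = 5.308243
exp(Ea/(R*T)) = 201.995065
tau = 0.026 * 0.03722862 * 201.995065 = 0.1955 ms


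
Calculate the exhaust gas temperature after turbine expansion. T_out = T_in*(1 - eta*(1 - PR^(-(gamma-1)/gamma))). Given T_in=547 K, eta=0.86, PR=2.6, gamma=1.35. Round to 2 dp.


T_out = T_in * (1 - eta * (1 - PR^(-(gamma-1)/gamma)))
Exponent = -(1.35-1)/1.35 = -0.25925926
PR^exp = 2.6^(-0.25925926) = 0.78057442
Factor = 1 - 0.86*(1 - 0.78057442) = 0.81129400
T_out = 547 * 0.81129400 = 443.78 K


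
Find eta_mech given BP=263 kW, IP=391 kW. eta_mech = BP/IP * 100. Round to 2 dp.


eta_mech = (BP / IP) * 100
Ratio = 263 / 391 = 0.6726
eta_mech = 0.6726 * 100 = 67.26%


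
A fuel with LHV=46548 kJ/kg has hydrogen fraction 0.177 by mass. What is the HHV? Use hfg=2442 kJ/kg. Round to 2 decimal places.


HHV = LHV + hfg * 9 * H
Water addition = 2442 * 9 * 0.177 = 3890.106 kJ/kg
HHV = 46548 + 3890.106 = 50438.11 kJ/kg


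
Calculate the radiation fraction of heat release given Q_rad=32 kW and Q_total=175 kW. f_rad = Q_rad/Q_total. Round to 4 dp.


f_rad = Q_rad / Q_total
f_rad = 32 / 175 = 0.1829


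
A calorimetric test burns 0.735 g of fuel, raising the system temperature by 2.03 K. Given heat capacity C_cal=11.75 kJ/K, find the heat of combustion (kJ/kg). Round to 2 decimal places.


Hc = C_cal * delta_T / m_fuel
Q_released = 11.75 * 2.03 = 23.8525 kJ
m_fuel = 0.735 g = 0.735/1000 kg = 0.000735 kg
Hc = 23.8525 / 0.000735 = 32452.38 kJ/kg


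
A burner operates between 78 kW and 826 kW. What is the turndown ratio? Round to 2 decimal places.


TDR = Q_max / Q_min
TDR = 826 / 78 = 10.59


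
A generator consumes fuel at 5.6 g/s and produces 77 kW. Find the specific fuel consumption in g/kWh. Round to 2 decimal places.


SFC = (mf / BP) * 3600
Rate = 5.6 / 77 = 0.072727 g/(s*kW)
SFC = 0.072727 * 3600 = 261.82 g/kWh


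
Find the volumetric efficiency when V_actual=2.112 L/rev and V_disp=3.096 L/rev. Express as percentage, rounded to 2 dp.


eta_v = (V_actual / V_disp) * 100
Ratio = 2.112 / 3.096 = 0.6822
eta_v = 0.6822 * 100 = 68.22%


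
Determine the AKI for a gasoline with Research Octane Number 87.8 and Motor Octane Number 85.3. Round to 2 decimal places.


AKI = (RON + MON) / 2
AKI = (87.8 + 85.3) / 2
AKI = 173.1 / 2 = 86.55


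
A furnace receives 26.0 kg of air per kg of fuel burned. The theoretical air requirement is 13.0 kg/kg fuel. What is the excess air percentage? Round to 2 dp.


Excess air = actual - stoichiometric = 26.0 - 13.0 = 13.00 kg/kg fuel
Excess air % = (excess / stoich) * 100 = (13.00 / 13.0) * 100 = 100.00%


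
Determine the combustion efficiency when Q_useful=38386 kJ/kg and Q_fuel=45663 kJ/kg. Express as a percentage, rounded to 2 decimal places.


Efficiency = (Q_useful / Q_fuel) * 100
Efficiency = (38386 / 45663) * 100
Efficiency = 0.8406 * 100 = 84.06%


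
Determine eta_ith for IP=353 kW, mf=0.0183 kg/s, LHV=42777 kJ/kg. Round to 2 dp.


eta_ith = (IP / (mf * LHV)) * 100
Denominator = 0.0183 * 42777 = 782.8191 kW
eta_ith = (353 / 782.8191) * 100 = 45.09%


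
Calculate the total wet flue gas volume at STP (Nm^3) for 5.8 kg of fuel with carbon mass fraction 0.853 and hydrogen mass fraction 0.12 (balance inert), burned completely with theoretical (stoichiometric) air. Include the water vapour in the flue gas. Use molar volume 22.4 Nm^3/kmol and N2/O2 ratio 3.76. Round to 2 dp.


Per kg fuel: CO2 = (C/12 kmol)*22.4 = (0.853/12)*22.4 = 1.59227 Nm^3
Per kg fuel: H2O = (H/2 kmol)*22.4 = (0.12/2)*22.4 = 1.34400 Nm^3
O2 needed per kg fuel = C/12 + H/4 = 0.853/12 + 0.12/4 = 0.10108333 kmol
Per kg fuel: N2 = O2*3.76*22.4 = 0.10108333*3.76*22.4 = 8.51364 Nm^3
Total per kg = 1.59227 + 1.34400 + 8.51364 = 11.44991 Nm^3
Total = 11.44991 * 5.8 = 66.41 Nm^3


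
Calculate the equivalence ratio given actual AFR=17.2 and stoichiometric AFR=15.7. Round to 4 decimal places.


phi = AFR_stoich / AFR_actual
phi = 15.7 / 17.2 = 0.9128


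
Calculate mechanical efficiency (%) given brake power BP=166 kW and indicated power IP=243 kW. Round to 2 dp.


eta_mech = (BP / IP) * 100
Ratio = 166 / 243 = 0.6831
eta_mech = 0.6831 * 100 = 68.31%


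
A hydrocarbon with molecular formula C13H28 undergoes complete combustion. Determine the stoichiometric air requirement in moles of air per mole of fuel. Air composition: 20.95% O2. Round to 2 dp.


Balanced combustion: C13H28 + 20 O2 -> 13 CO2 + 14 H2O
O2 needed = C + H/4 = 13 + 28/4 = 20.00 moles
Air moles = O2 / 0.2095 = 20.00 / 0.2095 = 95.47 moles air


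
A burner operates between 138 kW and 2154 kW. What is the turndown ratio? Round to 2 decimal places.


TDR = Q_max / Q_min
TDR = 2154 / 138 = 15.61


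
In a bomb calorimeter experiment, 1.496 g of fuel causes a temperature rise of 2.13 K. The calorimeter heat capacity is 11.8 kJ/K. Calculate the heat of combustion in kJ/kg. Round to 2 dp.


Hc = C_cal * delta_T / m_fuel
Q_released = 11.8 * 2.13 = 25.1340 kJ
m_fuel = 1.496 g = 1.496/1000 kg = 0.001496 kg
Hc = 25.1340 / 0.001496 = 16800.80 kJ/kg


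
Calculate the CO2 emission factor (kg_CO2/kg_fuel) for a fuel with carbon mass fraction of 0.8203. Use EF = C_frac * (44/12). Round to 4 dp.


EF = C_frac * (M_CO2 / M_C)
EF = 0.8203 * (44/12)
EF = 0.8203 * 3.666667 = 3.0078 kg_CO2/kg_fuel


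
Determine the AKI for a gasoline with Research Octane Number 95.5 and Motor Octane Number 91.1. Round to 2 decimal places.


AKI = (RON + MON) / 2
AKI = (95.5 + 91.1) / 2
AKI = 186.6 / 2 = 93.30


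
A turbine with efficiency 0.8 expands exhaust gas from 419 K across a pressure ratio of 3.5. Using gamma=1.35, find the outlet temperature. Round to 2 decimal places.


T_out = T_in * (1 - eta * (1 - PR^(-(gamma-1)/gamma)))
Exponent = -(1.35-1)/1.35 = -0.25925926
PR^exp = 3.5^(-0.25925926) = 0.72267881
Factor = 1 - 0.8*(1 - 0.72267881) = 0.77814305
T_out = 419 * 0.77814305 = 326.04 K


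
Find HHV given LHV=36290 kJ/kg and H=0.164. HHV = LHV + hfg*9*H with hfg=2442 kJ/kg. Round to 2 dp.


HHV = LHV + hfg * 9 * H
Water addition = 2442 * 9 * 0.164 = 3604.392 kJ/kg
HHV = 36290 + 3604.392 = 39894.39 kJ/kg


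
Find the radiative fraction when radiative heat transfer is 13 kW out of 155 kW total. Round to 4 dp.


f_rad = Q_rad / Q_total
f_rad = 13 / 155 = 0.0839


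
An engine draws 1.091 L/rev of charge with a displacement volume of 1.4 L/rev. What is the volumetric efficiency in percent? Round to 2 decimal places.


eta_v = (V_actual / V_disp) * 100
Ratio = 1.091 / 1.4 = 0.7793
eta_v = 0.7793 * 100 = 77.93%


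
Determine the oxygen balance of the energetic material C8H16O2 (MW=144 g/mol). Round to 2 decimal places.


OB = -1600 * (2C + H/2 - O) / MW
Inner = 2*8 + 16/2 - 2 = 22.00
OB = -1600 * 22.00 / 144 = -244.44%


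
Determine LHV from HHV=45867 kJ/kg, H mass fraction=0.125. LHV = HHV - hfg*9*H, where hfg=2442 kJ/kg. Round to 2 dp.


LHV = HHV - hfg * 9 * H
Water correction = 2442 * 9 * 0.125 = 2747.250 kJ/kg
LHV = 45867 - 2747.250 = 43119.75 kJ/kg


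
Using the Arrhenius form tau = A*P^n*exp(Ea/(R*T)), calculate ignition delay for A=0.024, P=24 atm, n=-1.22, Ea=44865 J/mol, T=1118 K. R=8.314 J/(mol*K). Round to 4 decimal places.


tau = A * P^n * exp(Ea/(R*T))
P^n = 24^(-1.22) = 0.02070820
Ea/(R*T) = 44865/(8.314*1118) = 4.826762
exp(Ea/(R*T)) = 124.806132
tau = 0.024 * 0.02070820 * 124.806132 = 0.0620 ms


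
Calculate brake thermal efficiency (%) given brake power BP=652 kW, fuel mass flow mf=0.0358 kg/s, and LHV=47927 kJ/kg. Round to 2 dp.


eta_BTE = (BP / (mf * LHV)) * 100
Denominator = 0.0358 * 47927 = 1715.7866 kW
eta_BTE = (652 / 1715.7866) * 100 = 38.00%


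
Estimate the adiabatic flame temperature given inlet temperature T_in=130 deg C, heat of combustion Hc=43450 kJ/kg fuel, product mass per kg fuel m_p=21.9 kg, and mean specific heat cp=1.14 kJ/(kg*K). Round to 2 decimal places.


T_ad = T_in + Hc / (m_p * cp)
Denominator = 21.9 * 1.14 = 24.9660
Temperature rise = 43450 / 24.9660 = 1740.37 K
T_ad = 130 + 1740.37 = 1870.37 deg C


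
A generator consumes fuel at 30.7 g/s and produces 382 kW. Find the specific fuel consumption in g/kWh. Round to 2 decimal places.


SFC = (mf / BP) * 3600
Rate = 30.7 / 382 = 0.080366 g/(s*kW)
SFC = 0.080366 * 3600 = 289.32 g/kWh


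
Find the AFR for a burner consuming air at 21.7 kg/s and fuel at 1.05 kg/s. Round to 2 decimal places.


AFR = m_air / m_fuel
AFR = 21.7 / 1.05 = 20.67


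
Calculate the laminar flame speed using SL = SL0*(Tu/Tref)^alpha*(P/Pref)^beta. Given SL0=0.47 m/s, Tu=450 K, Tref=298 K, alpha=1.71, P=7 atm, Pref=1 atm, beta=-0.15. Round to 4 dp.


SL = SL0 * (Tu/Tref)^alpha * (P/Pref)^beta
T ratio = 450/298 = 1.51006711
(T ratio)^alpha = 1.51006711^1.71 = 2.023409
(P/Pref)^beta = 7^(-0.15) = 0.746853
SL = 0.47 * 2.023409 * 0.746853 = 0.7103 m/s


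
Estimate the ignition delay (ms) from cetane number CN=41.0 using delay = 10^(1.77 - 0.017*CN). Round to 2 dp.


delay = 10^(1.77 - 0.017*CN)
Exponent = 1.77 - 0.017*41.0 = 1.0730
delay = 10^1.0730 = 11.83 ms


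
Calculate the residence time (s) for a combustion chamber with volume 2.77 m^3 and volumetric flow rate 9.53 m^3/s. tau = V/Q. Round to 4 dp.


tau = V / Q_flow
tau = 2.77 / 9.53 = 0.2907 s


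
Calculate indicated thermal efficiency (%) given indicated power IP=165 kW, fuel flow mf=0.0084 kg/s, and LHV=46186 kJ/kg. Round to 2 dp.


eta_ith = (IP / (mf * LHV)) * 100
Denominator = 0.0084 * 46186 = 387.9624 kW
eta_ith = (165 / 387.9624) * 100 = 42.53%


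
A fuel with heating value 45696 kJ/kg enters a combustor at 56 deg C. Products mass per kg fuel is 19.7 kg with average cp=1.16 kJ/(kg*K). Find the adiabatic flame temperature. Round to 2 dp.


T_ad = T_in + Hc / (m_p * cp)
Denominator = 19.7 * 1.16 = 22.8520
Temperature rise = 45696 / 22.8520 = 1999.65 K
T_ad = 56 + 1999.65 = 2055.65 deg C


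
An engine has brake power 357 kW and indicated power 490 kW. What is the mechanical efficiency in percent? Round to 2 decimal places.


eta_mech = (BP / IP) * 100
Ratio = 357 / 490 = 0.7286
eta_mech = 0.7286 * 100 = 72.86%


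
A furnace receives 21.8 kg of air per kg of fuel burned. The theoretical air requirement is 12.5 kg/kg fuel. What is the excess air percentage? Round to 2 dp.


Excess air = actual - stoichiometric = 21.8 - 12.5 = 9.30 kg/kg fuel
Excess air % = (excess / stoich) * 100 = (9.30 / 12.5) * 100 = 74.40%


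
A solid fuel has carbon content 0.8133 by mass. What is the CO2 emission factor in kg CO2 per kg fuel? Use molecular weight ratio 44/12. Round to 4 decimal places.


EF = C_frac * (M_CO2 / M_C)
EF = 0.8133 * (44/12)
EF = 0.8133 * 3.666667 = 2.9821 kg_CO2/kg_fuel


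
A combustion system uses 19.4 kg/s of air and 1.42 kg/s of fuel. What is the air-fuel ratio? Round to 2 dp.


AFR = m_air / m_fuel
AFR = 19.4 / 1.42 = 13.66


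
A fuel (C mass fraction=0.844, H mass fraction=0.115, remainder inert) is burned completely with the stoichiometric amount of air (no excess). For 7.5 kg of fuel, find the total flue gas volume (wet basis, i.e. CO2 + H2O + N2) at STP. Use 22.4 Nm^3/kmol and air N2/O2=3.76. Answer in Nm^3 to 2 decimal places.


Per kg fuel: CO2 = (C/12 kmol)*22.4 = (0.844/12)*22.4 = 1.57547 Nm^3
Per kg fuel: H2O = (H/2 kmol)*22.4 = (0.115/2)*22.4 = 1.28800 Nm^3
O2 needed per kg fuel = C/12 + H/4 = 0.844/12 + 0.115/4 = 0.09908333 kmol
Per kg fuel: N2 = O2*3.76*22.4 = 0.09908333*3.76*22.4 = 8.34519 Nm^3
Total per kg = 1.57547 + 1.28800 + 8.34519 = 11.20866 Nm^3
Total = 11.20866 * 7.5 = 84.06 Nm^3


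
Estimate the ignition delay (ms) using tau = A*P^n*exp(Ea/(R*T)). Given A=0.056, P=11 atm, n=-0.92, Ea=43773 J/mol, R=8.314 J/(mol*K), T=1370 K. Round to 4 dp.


tau = A * P^n * exp(Ea/(R*T))
P^n = 11^(-0.92) = 0.11013332
Ea/(R*T) = 43773/(8.314*1370) = 3.843047
exp(Ea/(R*T)) = 46.667466
tau = 0.056 * 0.11013332 * 46.667466 = 0.2878 ms


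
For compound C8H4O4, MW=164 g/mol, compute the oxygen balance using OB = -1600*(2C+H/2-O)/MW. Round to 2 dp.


OB = -1600 * (2C + H/2 - O) / MW
Inner = 2*8 + 4/2 - 4 = 14.00
OB = -1600 * 14.00 / 164 = -136.59%


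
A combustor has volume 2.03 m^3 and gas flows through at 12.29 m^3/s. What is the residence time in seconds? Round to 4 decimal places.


tau = V / Q_flow
tau = 2.03 / 12.29 = 0.1652 s


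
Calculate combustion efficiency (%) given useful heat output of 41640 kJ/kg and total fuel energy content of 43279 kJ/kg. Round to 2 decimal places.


Efficiency = (Q_useful / Q_fuel) * 100
Efficiency = (41640 / 43279) * 100
Efficiency = 0.9621 * 100 = 96.21%


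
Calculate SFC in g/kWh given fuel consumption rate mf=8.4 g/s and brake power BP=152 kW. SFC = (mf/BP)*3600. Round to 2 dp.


SFC = (mf / BP) * 3600
Rate = 8.4 / 152 = 0.055263 g/(s*kW)
SFC = 0.055263 * 3600 = 198.95 g/kWh


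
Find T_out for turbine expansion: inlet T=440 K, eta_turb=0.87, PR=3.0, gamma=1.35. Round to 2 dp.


T_out = T_in * (1 - eta * (1 - PR^(-(gamma-1)/gamma)))
Exponent = -(1.35-1)/1.35 = -0.25925926
PR^exp = 3.0^(-0.25925926) = 0.75214556
Factor = 1 - 0.87*(1 - 0.75214556) = 0.78436664
T_out = 440 * 0.78436664 = 345.12 K


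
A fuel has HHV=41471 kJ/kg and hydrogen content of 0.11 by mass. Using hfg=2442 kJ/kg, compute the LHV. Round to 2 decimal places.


LHV = HHV - hfg * 9 * H
Water correction = 2442 * 9 * 0.11 = 2417.580 kJ/kg
LHV = 41471 - 2417.580 = 39053.42 kJ/kg


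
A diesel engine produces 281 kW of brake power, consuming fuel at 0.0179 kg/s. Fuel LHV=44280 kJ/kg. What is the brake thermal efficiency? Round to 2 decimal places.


eta_BTE = (BP / (mf * LHV)) * 100
Denominator = 0.0179 * 44280 = 792.6120 kW
eta_BTE = (281 / 792.6120) * 100 = 35.45%


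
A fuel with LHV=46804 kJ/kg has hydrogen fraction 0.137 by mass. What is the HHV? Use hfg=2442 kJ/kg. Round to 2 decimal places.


HHV = LHV + hfg * 9 * H
Water addition = 2442 * 9 * 0.137 = 3010.986 kJ/kg
HHV = 46804 + 3010.986 = 49814.99 kJ/kg


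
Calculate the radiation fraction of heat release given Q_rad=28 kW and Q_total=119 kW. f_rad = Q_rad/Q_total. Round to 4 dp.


f_rad = Q_rad / Q_total
f_rad = 28 / 119 = 0.2353


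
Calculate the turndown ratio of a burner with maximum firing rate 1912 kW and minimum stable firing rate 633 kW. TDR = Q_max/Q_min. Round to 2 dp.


TDR = Q_max / Q_min
TDR = 1912 / 633 = 3.02


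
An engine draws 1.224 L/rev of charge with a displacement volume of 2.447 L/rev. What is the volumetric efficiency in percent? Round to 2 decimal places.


eta_v = (V_actual / V_disp) * 100
Ratio = 1.224 / 2.447 = 0.5002
eta_v = 0.5002 * 100 = 50.02%


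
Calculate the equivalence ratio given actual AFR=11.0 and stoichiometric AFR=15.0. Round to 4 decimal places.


phi = AFR_stoich / AFR_actual
phi = 15.0 / 11.0 = 1.3636
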